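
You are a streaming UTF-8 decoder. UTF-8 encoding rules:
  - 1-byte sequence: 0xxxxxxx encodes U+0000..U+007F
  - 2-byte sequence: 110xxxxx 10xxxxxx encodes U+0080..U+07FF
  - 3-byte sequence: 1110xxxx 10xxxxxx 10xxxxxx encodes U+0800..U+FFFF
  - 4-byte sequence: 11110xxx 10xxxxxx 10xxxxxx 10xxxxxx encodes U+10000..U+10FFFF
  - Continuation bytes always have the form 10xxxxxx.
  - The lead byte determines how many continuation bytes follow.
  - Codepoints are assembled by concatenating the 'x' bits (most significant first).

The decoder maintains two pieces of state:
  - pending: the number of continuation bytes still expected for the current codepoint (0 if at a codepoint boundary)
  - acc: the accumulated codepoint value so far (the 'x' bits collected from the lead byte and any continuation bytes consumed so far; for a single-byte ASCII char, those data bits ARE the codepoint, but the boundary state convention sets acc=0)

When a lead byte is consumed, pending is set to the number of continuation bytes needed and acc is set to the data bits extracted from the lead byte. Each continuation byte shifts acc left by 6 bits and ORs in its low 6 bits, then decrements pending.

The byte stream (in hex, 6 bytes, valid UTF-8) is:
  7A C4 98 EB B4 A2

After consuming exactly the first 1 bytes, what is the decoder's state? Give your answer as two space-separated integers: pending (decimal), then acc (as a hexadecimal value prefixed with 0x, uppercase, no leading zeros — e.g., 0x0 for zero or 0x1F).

Byte[0]=7A: 1-byte. pending=0, acc=0x0

Answer: 0 0x0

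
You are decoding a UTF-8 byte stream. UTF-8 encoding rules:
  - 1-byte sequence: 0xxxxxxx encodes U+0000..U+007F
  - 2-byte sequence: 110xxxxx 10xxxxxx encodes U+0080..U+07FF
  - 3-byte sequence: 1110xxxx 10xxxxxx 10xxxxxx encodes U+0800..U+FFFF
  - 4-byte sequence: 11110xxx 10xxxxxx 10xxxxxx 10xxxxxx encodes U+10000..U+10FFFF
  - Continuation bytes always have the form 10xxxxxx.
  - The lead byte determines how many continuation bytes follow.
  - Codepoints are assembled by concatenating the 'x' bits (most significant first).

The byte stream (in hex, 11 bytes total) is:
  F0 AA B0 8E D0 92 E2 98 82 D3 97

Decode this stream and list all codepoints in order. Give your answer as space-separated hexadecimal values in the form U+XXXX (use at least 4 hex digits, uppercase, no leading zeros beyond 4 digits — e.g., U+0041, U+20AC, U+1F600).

Byte[0]=F0: 4-byte lead, need 3 cont bytes. acc=0x0
Byte[1]=AA: continuation. acc=(acc<<6)|0x2A=0x2A
Byte[2]=B0: continuation. acc=(acc<<6)|0x30=0xAB0
Byte[3]=8E: continuation. acc=(acc<<6)|0x0E=0x2AC0E
Completed: cp=U+2AC0E (starts at byte 0)
Byte[4]=D0: 2-byte lead, need 1 cont bytes. acc=0x10
Byte[5]=92: continuation. acc=(acc<<6)|0x12=0x412
Completed: cp=U+0412 (starts at byte 4)
Byte[6]=E2: 3-byte lead, need 2 cont bytes. acc=0x2
Byte[7]=98: continuation. acc=(acc<<6)|0x18=0x98
Byte[8]=82: continuation. acc=(acc<<6)|0x02=0x2602
Completed: cp=U+2602 (starts at byte 6)
Byte[9]=D3: 2-byte lead, need 1 cont bytes. acc=0x13
Byte[10]=97: continuation. acc=(acc<<6)|0x17=0x4D7
Completed: cp=U+04D7 (starts at byte 9)

Answer: U+2AC0E U+0412 U+2602 U+04D7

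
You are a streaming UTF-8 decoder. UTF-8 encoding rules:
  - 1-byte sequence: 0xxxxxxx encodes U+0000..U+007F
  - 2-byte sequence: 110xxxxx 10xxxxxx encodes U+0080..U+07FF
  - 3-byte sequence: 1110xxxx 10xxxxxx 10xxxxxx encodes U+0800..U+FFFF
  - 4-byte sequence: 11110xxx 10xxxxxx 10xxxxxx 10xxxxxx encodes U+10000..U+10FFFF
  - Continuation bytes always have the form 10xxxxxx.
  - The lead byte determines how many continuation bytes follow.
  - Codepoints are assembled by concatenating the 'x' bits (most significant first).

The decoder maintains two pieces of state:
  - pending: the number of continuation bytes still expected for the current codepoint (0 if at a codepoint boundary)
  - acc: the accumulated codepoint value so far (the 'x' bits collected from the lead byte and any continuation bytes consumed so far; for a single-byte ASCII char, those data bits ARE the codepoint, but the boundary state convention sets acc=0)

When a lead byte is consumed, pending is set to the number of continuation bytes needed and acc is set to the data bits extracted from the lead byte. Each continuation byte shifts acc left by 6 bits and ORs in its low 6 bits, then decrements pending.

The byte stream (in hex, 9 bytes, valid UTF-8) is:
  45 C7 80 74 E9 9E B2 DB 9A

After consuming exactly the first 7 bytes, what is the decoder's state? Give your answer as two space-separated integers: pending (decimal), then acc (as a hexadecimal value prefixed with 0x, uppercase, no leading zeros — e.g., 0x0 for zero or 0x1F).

Byte[0]=45: 1-byte. pending=0, acc=0x0
Byte[1]=C7: 2-byte lead. pending=1, acc=0x7
Byte[2]=80: continuation. acc=(acc<<6)|0x00=0x1C0, pending=0
Byte[3]=74: 1-byte. pending=0, acc=0x0
Byte[4]=E9: 3-byte lead. pending=2, acc=0x9
Byte[5]=9E: continuation. acc=(acc<<6)|0x1E=0x25E, pending=1
Byte[6]=B2: continuation. acc=(acc<<6)|0x32=0x97B2, pending=0

Answer: 0 0x97B2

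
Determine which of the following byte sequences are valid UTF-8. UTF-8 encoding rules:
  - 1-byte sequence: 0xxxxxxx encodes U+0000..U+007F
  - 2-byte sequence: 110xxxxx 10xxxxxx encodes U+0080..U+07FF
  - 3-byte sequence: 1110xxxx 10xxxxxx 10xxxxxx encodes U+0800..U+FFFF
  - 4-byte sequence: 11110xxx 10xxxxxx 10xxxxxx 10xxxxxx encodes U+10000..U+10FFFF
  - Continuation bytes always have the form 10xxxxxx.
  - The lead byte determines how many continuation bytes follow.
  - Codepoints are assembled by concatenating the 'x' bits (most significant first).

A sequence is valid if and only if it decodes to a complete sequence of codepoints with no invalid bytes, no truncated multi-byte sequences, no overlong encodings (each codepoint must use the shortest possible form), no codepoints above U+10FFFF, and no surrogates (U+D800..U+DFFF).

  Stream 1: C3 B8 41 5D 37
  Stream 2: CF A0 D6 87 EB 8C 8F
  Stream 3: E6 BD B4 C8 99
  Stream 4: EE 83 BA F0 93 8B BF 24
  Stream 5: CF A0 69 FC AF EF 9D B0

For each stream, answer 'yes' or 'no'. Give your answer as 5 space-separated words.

Stream 1: decodes cleanly. VALID
Stream 2: decodes cleanly. VALID
Stream 3: decodes cleanly. VALID
Stream 4: decodes cleanly. VALID
Stream 5: error at byte offset 3. INVALID

Answer: yes yes yes yes no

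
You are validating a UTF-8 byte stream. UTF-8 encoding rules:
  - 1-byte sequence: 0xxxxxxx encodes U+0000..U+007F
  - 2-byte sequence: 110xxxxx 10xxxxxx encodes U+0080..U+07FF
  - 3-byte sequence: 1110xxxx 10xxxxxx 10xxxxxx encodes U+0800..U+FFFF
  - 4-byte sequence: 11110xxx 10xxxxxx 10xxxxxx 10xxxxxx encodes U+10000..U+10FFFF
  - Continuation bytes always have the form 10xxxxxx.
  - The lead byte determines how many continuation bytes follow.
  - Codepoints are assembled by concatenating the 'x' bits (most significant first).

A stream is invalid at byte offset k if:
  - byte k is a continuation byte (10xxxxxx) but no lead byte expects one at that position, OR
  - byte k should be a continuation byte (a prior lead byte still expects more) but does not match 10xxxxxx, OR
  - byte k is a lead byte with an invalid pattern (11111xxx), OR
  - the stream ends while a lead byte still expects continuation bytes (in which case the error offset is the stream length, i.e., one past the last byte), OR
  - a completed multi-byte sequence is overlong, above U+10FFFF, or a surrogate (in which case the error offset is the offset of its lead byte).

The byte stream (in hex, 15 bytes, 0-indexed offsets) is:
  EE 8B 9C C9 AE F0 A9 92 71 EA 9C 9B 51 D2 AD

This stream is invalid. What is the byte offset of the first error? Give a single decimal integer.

Byte[0]=EE: 3-byte lead, need 2 cont bytes. acc=0xE
Byte[1]=8B: continuation. acc=(acc<<6)|0x0B=0x38B
Byte[2]=9C: continuation. acc=(acc<<6)|0x1C=0xE2DC
Completed: cp=U+E2DC (starts at byte 0)
Byte[3]=C9: 2-byte lead, need 1 cont bytes. acc=0x9
Byte[4]=AE: continuation. acc=(acc<<6)|0x2E=0x26E
Completed: cp=U+026E (starts at byte 3)
Byte[5]=F0: 4-byte lead, need 3 cont bytes. acc=0x0
Byte[6]=A9: continuation. acc=(acc<<6)|0x29=0x29
Byte[7]=92: continuation. acc=(acc<<6)|0x12=0xA52
Byte[8]=71: expected 10xxxxxx continuation. INVALID

Answer: 8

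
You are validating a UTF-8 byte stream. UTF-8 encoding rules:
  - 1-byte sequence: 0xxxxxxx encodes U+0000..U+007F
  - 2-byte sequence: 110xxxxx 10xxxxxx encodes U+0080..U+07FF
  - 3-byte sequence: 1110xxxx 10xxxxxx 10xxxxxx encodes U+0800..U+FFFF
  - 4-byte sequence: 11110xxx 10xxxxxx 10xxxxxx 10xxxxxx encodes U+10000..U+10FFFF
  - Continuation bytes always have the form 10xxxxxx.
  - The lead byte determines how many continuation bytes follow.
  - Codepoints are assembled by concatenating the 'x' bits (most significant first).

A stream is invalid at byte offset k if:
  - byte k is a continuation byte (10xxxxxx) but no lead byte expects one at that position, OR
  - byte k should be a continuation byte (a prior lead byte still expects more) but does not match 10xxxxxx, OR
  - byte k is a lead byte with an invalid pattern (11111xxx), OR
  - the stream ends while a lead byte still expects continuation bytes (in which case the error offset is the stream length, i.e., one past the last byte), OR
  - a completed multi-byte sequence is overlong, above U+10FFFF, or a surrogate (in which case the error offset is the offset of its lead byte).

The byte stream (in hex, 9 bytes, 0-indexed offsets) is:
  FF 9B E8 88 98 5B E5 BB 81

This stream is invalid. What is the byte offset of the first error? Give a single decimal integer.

Byte[0]=FF: INVALID lead byte (not 0xxx/110x/1110/11110)

Answer: 0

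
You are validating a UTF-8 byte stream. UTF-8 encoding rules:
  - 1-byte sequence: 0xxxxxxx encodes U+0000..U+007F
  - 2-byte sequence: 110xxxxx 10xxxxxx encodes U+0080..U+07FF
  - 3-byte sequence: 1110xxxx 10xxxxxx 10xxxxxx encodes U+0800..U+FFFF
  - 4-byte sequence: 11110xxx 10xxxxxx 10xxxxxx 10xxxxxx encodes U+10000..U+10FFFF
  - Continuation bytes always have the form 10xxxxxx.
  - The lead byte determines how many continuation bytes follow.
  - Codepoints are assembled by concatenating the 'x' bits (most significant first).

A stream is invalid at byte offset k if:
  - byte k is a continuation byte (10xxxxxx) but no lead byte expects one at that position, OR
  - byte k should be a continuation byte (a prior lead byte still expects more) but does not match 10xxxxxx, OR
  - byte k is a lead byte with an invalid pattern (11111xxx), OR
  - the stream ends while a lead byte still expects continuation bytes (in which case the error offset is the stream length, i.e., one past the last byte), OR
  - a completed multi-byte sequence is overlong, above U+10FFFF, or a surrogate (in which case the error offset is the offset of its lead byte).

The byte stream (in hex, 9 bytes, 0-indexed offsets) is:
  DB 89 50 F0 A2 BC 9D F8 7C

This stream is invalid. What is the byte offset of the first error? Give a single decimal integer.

Byte[0]=DB: 2-byte lead, need 1 cont bytes. acc=0x1B
Byte[1]=89: continuation. acc=(acc<<6)|0x09=0x6C9
Completed: cp=U+06C9 (starts at byte 0)
Byte[2]=50: 1-byte ASCII. cp=U+0050
Byte[3]=F0: 4-byte lead, need 3 cont bytes. acc=0x0
Byte[4]=A2: continuation. acc=(acc<<6)|0x22=0x22
Byte[5]=BC: continuation. acc=(acc<<6)|0x3C=0x8BC
Byte[6]=9D: continuation. acc=(acc<<6)|0x1D=0x22F1D
Completed: cp=U+22F1D (starts at byte 3)
Byte[7]=F8: INVALID lead byte (not 0xxx/110x/1110/11110)

Answer: 7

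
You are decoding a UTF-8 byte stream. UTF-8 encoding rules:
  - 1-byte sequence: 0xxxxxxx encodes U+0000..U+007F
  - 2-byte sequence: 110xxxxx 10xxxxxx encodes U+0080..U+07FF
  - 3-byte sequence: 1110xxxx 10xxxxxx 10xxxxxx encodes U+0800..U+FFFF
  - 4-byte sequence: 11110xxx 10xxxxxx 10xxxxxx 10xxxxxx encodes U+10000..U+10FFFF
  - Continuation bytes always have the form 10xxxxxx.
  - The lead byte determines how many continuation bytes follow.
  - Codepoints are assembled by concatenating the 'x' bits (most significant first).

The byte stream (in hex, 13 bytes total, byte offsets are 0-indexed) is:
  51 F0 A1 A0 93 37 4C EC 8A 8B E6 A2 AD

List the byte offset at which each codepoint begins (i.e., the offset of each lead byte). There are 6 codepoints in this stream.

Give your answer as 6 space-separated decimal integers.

Answer: 0 1 5 6 7 10

Derivation:
Byte[0]=51: 1-byte ASCII. cp=U+0051
Byte[1]=F0: 4-byte lead, need 3 cont bytes. acc=0x0
Byte[2]=A1: continuation. acc=(acc<<6)|0x21=0x21
Byte[3]=A0: continuation. acc=(acc<<6)|0x20=0x860
Byte[4]=93: continuation. acc=(acc<<6)|0x13=0x21813
Completed: cp=U+21813 (starts at byte 1)
Byte[5]=37: 1-byte ASCII. cp=U+0037
Byte[6]=4C: 1-byte ASCII. cp=U+004C
Byte[7]=EC: 3-byte lead, need 2 cont bytes. acc=0xC
Byte[8]=8A: continuation. acc=(acc<<6)|0x0A=0x30A
Byte[9]=8B: continuation. acc=(acc<<6)|0x0B=0xC28B
Completed: cp=U+C28B (starts at byte 7)
Byte[10]=E6: 3-byte lead, need 2 cont bytes. acc=0x6
Byte[11]=A2: continuation. acc=(acc<<6)|0x22=0x1A2
Byte[12]=AD: continuation. acc=(acc<<6)|0x2D=0x68AD
Completed: cp=U+68AD (starts at byte 10)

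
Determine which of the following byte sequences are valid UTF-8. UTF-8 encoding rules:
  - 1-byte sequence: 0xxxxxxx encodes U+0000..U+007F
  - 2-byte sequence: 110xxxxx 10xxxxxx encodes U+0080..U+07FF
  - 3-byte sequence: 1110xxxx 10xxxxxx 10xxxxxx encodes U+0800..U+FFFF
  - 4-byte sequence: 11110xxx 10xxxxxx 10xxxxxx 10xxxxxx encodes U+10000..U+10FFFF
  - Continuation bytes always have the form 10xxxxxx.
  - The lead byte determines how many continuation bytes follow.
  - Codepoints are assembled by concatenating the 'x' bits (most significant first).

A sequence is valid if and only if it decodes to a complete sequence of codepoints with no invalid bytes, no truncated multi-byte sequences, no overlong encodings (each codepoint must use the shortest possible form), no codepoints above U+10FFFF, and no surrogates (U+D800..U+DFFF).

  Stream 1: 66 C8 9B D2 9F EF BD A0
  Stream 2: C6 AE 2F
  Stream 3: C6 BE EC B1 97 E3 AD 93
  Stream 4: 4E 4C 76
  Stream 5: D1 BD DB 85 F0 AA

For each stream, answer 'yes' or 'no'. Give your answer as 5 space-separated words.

Answer: yes yes yes yes no

Derivation:
Stream 1: decodes cleanly. VALID
Stream 2: decodes cleanly. VALID
Stream 3: decodes cleanly. VALID
Stream 4: decodes cleanly. VALID
Stream 5: error at byte offset 6. INVALID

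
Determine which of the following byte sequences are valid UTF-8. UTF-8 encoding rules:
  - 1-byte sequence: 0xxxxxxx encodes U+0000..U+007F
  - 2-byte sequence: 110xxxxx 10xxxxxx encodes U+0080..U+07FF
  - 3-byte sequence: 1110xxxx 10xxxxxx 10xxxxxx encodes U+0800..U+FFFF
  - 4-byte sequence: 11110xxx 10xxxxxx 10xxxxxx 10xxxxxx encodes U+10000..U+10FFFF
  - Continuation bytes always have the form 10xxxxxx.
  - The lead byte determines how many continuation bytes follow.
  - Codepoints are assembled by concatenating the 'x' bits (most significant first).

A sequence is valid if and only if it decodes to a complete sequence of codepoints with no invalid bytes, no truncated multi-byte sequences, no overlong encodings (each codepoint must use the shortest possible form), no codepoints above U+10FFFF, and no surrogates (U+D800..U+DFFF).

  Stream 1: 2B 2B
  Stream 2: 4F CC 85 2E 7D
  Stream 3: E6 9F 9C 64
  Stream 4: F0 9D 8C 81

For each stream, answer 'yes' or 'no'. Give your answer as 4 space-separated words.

Answer: yes yes yes yes

Derivation:
Stream 1: decodes cleanly. VALID
Stream 2: decodes cleanly. VALID
Stream 3: decodes cleanly. VALID
Stream 4: decodes cleanly. VALID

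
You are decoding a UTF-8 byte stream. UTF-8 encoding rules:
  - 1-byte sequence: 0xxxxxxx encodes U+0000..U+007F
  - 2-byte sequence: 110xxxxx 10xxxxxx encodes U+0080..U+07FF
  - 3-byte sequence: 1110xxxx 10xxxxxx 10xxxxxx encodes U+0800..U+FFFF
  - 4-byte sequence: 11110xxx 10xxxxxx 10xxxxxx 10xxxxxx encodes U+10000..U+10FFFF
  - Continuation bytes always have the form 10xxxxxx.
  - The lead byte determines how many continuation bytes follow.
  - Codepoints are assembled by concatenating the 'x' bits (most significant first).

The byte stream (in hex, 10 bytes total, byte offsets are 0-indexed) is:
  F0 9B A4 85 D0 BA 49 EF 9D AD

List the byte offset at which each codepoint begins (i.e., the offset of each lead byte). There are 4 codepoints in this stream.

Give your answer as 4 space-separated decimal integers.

Byte[0]=F0: 4-byte lead, need 3 cont bytes. acc=0x0
Byte[1]=9B: continuation. acc=(acc<<6)|0x1B=0x1B
Byte[2]=A4: continuation. acc=(acc<<6)|0x24=0x6E4
Byte[3]=85: continuation. acc=(acc<<6)|0x05=0x1B905
Completed: cp=U+1B905 (starts at byte 0)
Byte[4]=D0: 2-byte lead, need 1 cont bytes. acc=0x10
Byte[5]=BA: continuation. acc=(acc<<6)|0x3A=0x43A
Completed: cp=U+043A (starts at byte 4)
Byte[6]=49: 1-byte ASCII. cp=U+0049
Byte[7]=EF: 3-byte lead, need 2 cont bytes. acc=0xF
Byte[8]=9D: continuation. acc=(acc<<6)|0x1D=0x3DD
Byte[9]=AD: continuation. acc=(acc<<6)|0x2D=0xF76D
Completed: cp=U+F76D (starts at byte 7)

Answer: 0 4 6 7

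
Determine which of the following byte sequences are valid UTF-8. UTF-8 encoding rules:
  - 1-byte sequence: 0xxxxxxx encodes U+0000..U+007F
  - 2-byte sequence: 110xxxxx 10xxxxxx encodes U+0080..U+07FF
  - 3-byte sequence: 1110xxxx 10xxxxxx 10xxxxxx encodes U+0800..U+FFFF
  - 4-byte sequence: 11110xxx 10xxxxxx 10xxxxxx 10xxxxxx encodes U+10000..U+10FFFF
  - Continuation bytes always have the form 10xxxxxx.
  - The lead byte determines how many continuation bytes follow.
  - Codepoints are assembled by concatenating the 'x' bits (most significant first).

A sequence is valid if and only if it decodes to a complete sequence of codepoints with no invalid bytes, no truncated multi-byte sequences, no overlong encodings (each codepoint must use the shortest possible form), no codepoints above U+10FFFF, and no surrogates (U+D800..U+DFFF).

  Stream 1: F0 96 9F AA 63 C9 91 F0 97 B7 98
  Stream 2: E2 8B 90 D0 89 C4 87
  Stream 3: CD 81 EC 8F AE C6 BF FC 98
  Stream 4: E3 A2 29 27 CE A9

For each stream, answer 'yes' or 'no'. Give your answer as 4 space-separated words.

Answer: yes yes no no

Derivation:
Stream 1: decodes cleanly. VALID
Stream 2: decodes cleanly. VALID
Stream 3: error at byte offset 7. INVALID
Stream 4: error at byte offset 2. INVALID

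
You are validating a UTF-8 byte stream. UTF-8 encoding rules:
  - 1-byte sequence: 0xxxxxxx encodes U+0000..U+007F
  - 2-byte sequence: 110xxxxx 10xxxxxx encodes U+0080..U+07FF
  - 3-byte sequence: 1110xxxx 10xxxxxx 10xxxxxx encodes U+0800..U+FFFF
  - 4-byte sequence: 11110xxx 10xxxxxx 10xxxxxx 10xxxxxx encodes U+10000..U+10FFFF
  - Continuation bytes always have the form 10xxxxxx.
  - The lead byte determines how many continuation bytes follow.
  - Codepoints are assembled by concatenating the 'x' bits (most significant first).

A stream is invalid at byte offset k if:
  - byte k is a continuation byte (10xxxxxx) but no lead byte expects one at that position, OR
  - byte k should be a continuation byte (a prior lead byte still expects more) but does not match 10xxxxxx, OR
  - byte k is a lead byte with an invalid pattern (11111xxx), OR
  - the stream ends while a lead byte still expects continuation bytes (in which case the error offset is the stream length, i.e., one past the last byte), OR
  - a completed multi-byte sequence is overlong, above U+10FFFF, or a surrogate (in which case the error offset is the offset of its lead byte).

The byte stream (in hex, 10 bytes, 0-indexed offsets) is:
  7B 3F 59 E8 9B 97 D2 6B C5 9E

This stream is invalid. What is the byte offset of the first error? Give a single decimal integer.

Answer: 7

Derivation:
Byte[0]=7B: 1-byte ASCII. cp=U+007B
Byte[1]=3F: 1-byte ASCII. cp=U+003F
Byte[2]=59: 1-byte ASCII. cp=U+0059
Byte[3]=E8: 3-byte lead, need 2 cont bytes. acc=0x8
Byte[4]=9B: continuation. acc=(acc<<6)|0x1B=0x21B
Byte[5]=97: continuation. acc=(acc<<6)|0x17=0x86D7
Completed: cp=U+86D7 (starts at byte 3)
Byte[6]=D2: 2-byte lead, need 1 cont bytes. acc=0x12
Byte[7]=6B: expected 10xxxxxx continuation. INVALID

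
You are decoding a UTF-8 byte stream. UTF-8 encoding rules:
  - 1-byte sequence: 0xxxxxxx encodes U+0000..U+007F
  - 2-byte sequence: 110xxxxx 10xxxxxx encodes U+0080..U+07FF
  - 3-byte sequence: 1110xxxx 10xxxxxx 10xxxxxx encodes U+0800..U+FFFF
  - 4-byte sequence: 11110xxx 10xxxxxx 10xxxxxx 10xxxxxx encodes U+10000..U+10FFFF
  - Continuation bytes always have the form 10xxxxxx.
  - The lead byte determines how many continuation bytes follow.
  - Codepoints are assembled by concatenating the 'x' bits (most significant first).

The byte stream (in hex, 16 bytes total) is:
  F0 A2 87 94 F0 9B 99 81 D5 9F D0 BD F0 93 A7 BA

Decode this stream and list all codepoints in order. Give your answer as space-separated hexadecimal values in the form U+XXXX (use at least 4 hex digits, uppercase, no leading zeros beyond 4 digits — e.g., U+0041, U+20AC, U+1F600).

Byte[0]=F0: 4-byte lead, need 3 cont bytes. acc=0x0
Byte[1]=A2: continuation. acc=(acc<<6)|0x22=0x22
Byte[2]=87: continuation. acc=(acc<<6)|0x07=0x887
Byte[3]=94: continuation. acc=(acc<<6)|0x14=0x221D4
Completed: cp=U+221D4 (starts at byte 0)
Byte[4]=F0: 4-byte lead, need 3 cont bytes. acc=0x0
Byte[5]=9B: continuation. acc=(acc<<6)|0x1B=0x1B
Byte[6]=99: continuation. acc=(acc<<6)|0x19=0x6D9
Byte[7]=81: continuation. acc=(acc<<6)|0x01=0x1B641
Completed: cp=U+1B641 (starts at byte 4)
Byte[8]=D5: 2-byte lead, need 1 cont bytes. acc=0x15
Byte[9]=9F: continuation. acc=(acc<<6)|0x1F=0x55F
Completed: cp=U+055F (starts at byte 8)
Byte[10]=D0: 2-byte lead, need 1 cont bytes. acc=0x10
Byte[11]=BD: continuation. acc=(acc<<6)|0x3D=0x43D
Completed: cp=U+043D (starts at byte 10)
Byte[12]=F0: 4-byte lead, need 3 cont bytes. acc=0x0
Byte[13]=93: continuation. acc=(acc<<6)|0x13=0x13
Byte[14]=A7: continuation. acc=(acc<<6)|0x27=0x4E7
Byte[15]=BA: continuation. acc=(acc<<6)|0x3A=0x139FA
Completed: cp=U+139FA (starts at byte 12)

Answer: U+221D4 U+1B641 U+055F U+043D U+139FA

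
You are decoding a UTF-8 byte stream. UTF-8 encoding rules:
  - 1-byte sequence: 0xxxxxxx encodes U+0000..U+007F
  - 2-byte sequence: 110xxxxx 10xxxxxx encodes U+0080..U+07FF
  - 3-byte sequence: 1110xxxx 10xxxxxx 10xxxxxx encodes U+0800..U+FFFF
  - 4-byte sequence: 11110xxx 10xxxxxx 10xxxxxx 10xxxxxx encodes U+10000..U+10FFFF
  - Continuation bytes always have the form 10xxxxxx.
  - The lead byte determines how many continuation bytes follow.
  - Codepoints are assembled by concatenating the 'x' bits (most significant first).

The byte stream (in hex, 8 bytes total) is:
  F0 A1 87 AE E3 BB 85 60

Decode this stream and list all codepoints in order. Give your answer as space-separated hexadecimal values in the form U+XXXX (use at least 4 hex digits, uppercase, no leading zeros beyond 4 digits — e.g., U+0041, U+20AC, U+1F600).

Answer: U+211EE U+3EC5 U+0060

Derivation:
Byte[0]=F0: 4-byte lead, need 3 cont bytes. acc=0x0
Byte[1]=A1: continuation. acc=(acc<<6)|0x21=0x21
Byte[2]=87: continuation. acc=(acc<<6)|0x07=0x847
Byte[3]=AE: continuation. acc=(acc<<6)|0x2E=0x211EE
Completed: cp=U+211EE (starts at byte 0)
Byte[4]=E3: 3-byte lead, need 2 cont bytes. acc=0x3
Byte[5]=BB: continuation. acc=(acc<<6)|0x3B=0xFB
Byte[6]=85: continuation. acc=(acc<<6)|0x05=0x3EC5
Completed: cp=U+3EC5 (starts at byte 4)
Byte[7]=60: 1-byte ASCII. cp=U+0060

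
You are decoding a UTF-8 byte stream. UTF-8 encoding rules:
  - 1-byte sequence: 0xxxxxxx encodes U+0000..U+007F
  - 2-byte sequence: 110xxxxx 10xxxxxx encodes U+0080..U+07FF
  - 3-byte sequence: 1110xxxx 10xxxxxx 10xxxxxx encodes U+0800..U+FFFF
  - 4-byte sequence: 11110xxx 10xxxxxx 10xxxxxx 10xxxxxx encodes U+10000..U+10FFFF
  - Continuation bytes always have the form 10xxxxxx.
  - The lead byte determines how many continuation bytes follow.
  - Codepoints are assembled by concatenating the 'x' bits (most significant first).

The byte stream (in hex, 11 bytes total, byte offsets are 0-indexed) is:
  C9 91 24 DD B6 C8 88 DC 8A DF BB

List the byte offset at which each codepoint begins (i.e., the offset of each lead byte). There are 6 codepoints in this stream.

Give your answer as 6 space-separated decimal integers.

Answer: 0 2 3 5 7 9

Derivation:
Byte[0]=C9: 2-byte lead, need 1 cont bytes. acc=0x9
Byte[1]=91: continuation. acc=(acc<<6)|0x11=0x251
Completed: cp=U+0251 (starts at byte 0)
Byte[2]=24: 1-byte ASCII. cp=U+0024
Byte[3]=DD: 2-byte lead, need 1 cont bytes. acc=0x1D
Byte[4]=B6: continuation. acc=(acc<<6)|0x36=0x776
Completed: cp=U+0776 (starts at byte 3)
Byte[5]=C8: 2-byte lead, need 1 cont bytes. acc=0x8
Byte[6]=88: continuation. acc=(acc<<6)|0x08=0x208
Completed: cp=U+0208 (starts at byte 5)
Byte[7]=DC: 2-byte lead, need 1 cont bytes. acc=0x1C
Byte[8]=8A: continuation. acc=(acc<<6)|0x0A=0x70A
Completed: cp=U+070A (starts at byte 7)
Byte[9]=DF: 2-byte lead, need 1 cont bytes. acc=0x1F
Byte[10]=BB: continuation. acc=(acc<<6)|0x3B=0x7FB
Completed: cp=U+07FB (starts at byte 9)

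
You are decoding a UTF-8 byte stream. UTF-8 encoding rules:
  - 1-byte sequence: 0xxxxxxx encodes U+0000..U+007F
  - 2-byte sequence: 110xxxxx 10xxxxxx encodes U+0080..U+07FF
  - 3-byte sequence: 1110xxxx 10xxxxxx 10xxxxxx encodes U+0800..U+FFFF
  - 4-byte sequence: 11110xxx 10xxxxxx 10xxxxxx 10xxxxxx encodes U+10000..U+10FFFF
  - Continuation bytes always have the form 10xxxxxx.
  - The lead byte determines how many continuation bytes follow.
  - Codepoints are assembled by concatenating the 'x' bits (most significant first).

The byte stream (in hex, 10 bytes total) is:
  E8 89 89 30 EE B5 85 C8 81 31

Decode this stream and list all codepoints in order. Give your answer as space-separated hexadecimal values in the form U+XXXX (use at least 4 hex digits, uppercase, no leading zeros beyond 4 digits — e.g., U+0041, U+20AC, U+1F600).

Answer: U+8249 U+0030 U+ED45 U+0201 U+0031

Derivation:
Byte[0]=E8: 3-byte lead, need 2 cont bytes. acc=0x8
Byte[1]=89: continuation. acc=(acc<<6)|0x09=0x209
Byte[2]=89: continuation. acc=(acc<<6)|0x09=0x8249
Completed: cp=U+8249 (starts at byte 0)
Byte[3]=30: 1-byte ASCII. cp=U+0030
Byte[4]=EE: 3-byte lead, need 2 cont bytes. acc=0xE
Byte[5]=B5: continuation. acc=(acc<<6)|0x35=0x3B5
Byte[6]=85: continuation. acc=(acc<<6)|0x05=0xED45
Completed: cp=U+ED45 (starts at byte 4)
Byte[7]=C8: 2-byte lead, need 1 cont bytes. acc=0x8
Byte[8]=81: continuation. acc=(acc<<6)|0x01=0x201
Completed: cp=U+0201 (starts at byte 7)
Byte[9]=31: 1-byte ASCII. cp=U+0031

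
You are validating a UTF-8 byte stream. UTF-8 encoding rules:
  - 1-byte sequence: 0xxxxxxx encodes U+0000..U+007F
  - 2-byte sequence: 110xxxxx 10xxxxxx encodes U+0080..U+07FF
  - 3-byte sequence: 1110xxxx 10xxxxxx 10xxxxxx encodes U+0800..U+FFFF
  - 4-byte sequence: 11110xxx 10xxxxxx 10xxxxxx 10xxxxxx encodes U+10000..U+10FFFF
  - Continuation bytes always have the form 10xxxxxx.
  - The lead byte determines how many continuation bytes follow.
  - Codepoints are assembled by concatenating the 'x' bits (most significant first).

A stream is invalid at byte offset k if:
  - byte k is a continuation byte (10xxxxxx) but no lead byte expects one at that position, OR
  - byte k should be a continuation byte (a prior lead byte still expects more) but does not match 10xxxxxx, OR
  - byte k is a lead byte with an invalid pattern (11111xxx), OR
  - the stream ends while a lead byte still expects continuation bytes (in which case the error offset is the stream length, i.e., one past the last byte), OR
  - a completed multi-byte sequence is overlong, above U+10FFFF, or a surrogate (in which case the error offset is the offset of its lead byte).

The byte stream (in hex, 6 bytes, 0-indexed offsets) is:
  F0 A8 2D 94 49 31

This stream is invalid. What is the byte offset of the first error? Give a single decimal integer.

Answer: 2

Derivation:
Byte[0]=F0: 4-byte lead, need 3 cont bytes. acc=0x0
Byte[1]=A8: continuation. acc=(acc<<6)|0x28=0x28
Byte[2]=2D: expected 10xxxxxx continuation. INVALID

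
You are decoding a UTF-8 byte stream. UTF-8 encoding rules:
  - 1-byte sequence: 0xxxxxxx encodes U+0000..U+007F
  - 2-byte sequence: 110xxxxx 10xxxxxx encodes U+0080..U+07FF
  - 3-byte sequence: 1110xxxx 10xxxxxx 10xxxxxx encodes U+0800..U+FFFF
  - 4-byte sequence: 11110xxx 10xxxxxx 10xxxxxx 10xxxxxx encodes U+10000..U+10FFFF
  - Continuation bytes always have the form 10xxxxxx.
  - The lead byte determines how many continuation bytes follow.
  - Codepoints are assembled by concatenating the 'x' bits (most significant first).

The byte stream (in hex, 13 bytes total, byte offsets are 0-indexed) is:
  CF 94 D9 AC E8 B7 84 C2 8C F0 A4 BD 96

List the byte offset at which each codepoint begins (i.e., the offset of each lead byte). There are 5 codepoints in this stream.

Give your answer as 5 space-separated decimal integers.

Answer: 0 2 4 7 9

Derivation:
Byte[0]=CF: 2-byte lead, need 1 cont bytes. acc=0xF
Byte[1]=94: continuation. acc=(acc<<6)|0x14=0x3D4
Completed: cp=U+03D4 (starts at byte 0)
Byte[2]=D9: 2-byte lead, need 1 cont bytes. acc=0x19
Byte[3]=AC: continuation. acc=(acc<<6)|0x2C=0x66C
Completed: cp=U+066C (starts at byte 2)
Byte[4]=E8: 3-byte lead, need 2 cont bytes. acc=0x8
Byte[5]=B7: continuation. acc=(acc<<6)|0x37=0x237
Byte[6]=84: continuation. acc=(acc<<6)|0x04=0x8DC4
Completed: cp=U+8DC4 (starts at byte 4)
Byte[7]=C2: 2-byte lead, need 1 cont bytes. acc=0x2
Byte[8]=8C: continuation. acc=(acc<<6)|0x0C=0x8C
Completed: cp=U+008C (starts at byte 7)
Byte[9]=F0: 4-byte lead, need 3 cont bytes. acc=0x0
Byte[10]=A4: continuation. acc=(acc<<6)|0x24=0x24
Byte[11]=BD: continuation. acc=(acc<<6)|0x3D=0x93D
Byte[12]=96: continuation. acc=(acc<<6)|0x16=0x24F56
Completed: cp=U+24F56 (starts at byte 9)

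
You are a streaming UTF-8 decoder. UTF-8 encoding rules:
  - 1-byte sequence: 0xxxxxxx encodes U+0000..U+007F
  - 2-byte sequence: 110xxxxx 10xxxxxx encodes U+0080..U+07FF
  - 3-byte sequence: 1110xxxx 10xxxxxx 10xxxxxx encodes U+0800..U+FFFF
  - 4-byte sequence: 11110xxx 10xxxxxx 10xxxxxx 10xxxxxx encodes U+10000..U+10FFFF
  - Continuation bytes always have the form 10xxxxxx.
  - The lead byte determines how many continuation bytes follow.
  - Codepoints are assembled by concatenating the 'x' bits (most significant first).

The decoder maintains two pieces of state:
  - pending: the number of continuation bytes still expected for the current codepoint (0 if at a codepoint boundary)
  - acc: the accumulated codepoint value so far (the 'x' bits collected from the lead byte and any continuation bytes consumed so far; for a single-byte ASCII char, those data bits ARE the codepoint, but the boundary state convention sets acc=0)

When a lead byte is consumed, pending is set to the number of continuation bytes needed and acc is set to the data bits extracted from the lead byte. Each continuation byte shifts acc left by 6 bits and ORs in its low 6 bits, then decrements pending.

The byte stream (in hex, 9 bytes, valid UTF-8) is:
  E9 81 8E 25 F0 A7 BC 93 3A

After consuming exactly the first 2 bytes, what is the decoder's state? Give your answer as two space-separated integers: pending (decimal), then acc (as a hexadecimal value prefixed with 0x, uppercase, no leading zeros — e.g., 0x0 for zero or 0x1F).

Answer: 1 0x241

Derivation:
Byte[0]=E9: 3-byte lead. pending=2, acc=0x9
Byte[1]=81: continuation. acc=(acc<<6)|0x01=0x241, pending=1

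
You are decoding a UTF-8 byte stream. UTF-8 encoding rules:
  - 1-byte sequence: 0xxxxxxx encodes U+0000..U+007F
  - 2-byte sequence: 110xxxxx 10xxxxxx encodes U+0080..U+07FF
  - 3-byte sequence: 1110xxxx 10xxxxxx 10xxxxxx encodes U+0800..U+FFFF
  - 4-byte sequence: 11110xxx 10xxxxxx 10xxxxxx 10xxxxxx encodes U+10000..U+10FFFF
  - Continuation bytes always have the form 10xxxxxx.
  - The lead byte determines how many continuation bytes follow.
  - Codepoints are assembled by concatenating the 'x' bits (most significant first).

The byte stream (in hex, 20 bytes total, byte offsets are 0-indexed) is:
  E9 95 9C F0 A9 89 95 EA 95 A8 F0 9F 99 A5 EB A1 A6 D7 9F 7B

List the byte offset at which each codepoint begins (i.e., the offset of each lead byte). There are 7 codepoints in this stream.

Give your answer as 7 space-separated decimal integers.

Byte[0]=E9: 3-byte lead, need 2 cont bytes. acc=0x9
Byte[1]=95: continuation. acc=(acc<<6)|0x15=0x255
Byte[2]=9C: continuation. acc=(acc<<6)|0x1C=0x955C
Completed: cp=U+955C (starts at byte 0)
Byte[3]=F0: 4-byte lead, need 3 cont bytes. acc=0x0
Byte[4]=A9: continuation. acc=(acc<<6)|0x29=0x29
Byte[5]=89: continuation. acc=(acc<<6)|0x09=0xA49
Byte[6]=95: continuation. acc=(acc<<6)|0x15=0x29255
Completed: cp=U+29255 (starts at byte 3)
Byte[7]=EA: 3-byte lead, need 2 cont bytes. acc=0xA
Byte[8]=95: continuation. acc=(acc<<6)|0x15=0x295
Byte[9]=A8: continuation. acc=(acc<<6)|0x28=0xA568
Completed: cp=U+A568 (starts at byte 7)
Byte[10]=F0: 4-byte lead, need 3 cont bytes. acc=0x0
Byte[11]=9F: continuation. acc=(acc<<6)|0x1F=0x1F
Byte[12]=99: continuation. acc=(acc<<6)|0x19=0x7D9
Byte[13]=A5: continuation. acc=(acc<<6)|0x25=0x1F665
Completed: cp=U+1F665 (starts at byte 10)
Byte[14]=EB: 3-byte lead, need 2 cont bytes. acc=0xB
Byte[15]=A1: continuation. acc=(acc<<6)|0x21=0x2E1
Byte[16]=A6: continuation. acc=(acc<<6)|0x26=0xB866
Completed: cp=U+B866 (starts at byte 14)
Byte[17]=D7: 2-byte lead, need 1 cont bytes. acc=0x17
Byte[18]=9F: continuation. acc=(acc<<6)|0x1F=0x5DF
Completed: cp=U+05DF (starts at byte 17)
Byte[19]=7B: 1-byte ASCII. cp=U+007B

Answer: 0 3 7 10 14 17 19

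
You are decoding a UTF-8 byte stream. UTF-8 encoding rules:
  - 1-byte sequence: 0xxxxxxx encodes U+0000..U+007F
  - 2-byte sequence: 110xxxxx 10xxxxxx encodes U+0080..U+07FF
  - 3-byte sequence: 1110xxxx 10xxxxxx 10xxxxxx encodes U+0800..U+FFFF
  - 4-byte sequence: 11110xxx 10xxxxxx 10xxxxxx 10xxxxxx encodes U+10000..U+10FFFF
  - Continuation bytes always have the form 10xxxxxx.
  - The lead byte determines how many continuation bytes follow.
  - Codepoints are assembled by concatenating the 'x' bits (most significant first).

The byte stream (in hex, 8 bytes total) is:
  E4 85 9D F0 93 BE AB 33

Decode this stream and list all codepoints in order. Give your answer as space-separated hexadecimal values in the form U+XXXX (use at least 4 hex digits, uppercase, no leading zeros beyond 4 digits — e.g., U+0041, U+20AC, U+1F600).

Answer: U+415D U+13FAB U+0033

Derivation:
Byte[0]=E4: 3-byte lead, need 2 cont bytes. acc=0x4
Byte[1]=85: continuation. acc=(acc<<6)|0x05=0x105
Byte[2]=9D: continuation. acc=(acc<<6)|0x1D=0x415D
Completed: cp=U+415D (starts at byte 0)
Byte[3]=F0: 4-byte lead, need 3 cont bytes. acc=0x0
Byte[4]=93: continuation. acc=(acc<<6)|0x13=0x13
Byte[5]=BE: continuation. acc=(acc<<6)|0x3E=0x4FE
Byte[6]=AB: continuation. acc=(acc<<6)|0x2B=0x13FAB
Completed: cp=U+13FAB (starts at byte 3)
Byte[7]=33: 1-byte ASCII. cp=U+0033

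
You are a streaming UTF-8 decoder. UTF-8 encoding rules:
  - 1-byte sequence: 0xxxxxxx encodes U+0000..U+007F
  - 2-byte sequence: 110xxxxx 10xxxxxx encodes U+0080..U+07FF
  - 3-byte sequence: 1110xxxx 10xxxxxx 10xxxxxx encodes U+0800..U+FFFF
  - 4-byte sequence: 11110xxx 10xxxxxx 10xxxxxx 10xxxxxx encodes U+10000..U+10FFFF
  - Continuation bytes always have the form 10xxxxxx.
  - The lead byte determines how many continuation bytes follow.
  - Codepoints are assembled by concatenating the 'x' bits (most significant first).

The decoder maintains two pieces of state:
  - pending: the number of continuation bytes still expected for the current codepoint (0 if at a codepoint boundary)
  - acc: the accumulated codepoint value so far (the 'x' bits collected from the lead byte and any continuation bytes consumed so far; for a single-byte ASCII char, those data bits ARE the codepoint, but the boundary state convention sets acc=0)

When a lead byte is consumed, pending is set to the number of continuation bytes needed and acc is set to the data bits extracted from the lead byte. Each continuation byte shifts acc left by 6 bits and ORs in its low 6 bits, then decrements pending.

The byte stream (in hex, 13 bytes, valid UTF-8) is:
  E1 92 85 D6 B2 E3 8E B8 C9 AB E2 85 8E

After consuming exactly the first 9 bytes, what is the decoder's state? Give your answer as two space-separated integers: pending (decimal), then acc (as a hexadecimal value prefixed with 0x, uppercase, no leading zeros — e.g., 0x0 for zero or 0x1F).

Byte[0]=E1: 3-byte lead. pending=2, acc=0x1
Byte[1]=92: continuation. acc=(acc<<6)|0x12=0x52, pending=1
Byte[2]=85: continuation. acc=(acc<<6)|0x05=0x1485, pending=0
Byte[3]=D6: 2-byte lead. pending=1, acc=0x16
Byte[4]=B2: continuation. acc=(acc<<6)|0x32=0x5B2, pending=0
Byte[5]=E3: 3-byte lead. pending=2, acc=0x3
Byte[6]=8E: continuation. acc=(acc<<6)|0x0E=0xCE, pending=1
Byte[7]=B8: continuation. acc=(acc<<6)|0x38=0x33B8, pending=0
Byte[8]=C9: 2-byte lead. pending=1, acc=0x9

Answer: 1 0x9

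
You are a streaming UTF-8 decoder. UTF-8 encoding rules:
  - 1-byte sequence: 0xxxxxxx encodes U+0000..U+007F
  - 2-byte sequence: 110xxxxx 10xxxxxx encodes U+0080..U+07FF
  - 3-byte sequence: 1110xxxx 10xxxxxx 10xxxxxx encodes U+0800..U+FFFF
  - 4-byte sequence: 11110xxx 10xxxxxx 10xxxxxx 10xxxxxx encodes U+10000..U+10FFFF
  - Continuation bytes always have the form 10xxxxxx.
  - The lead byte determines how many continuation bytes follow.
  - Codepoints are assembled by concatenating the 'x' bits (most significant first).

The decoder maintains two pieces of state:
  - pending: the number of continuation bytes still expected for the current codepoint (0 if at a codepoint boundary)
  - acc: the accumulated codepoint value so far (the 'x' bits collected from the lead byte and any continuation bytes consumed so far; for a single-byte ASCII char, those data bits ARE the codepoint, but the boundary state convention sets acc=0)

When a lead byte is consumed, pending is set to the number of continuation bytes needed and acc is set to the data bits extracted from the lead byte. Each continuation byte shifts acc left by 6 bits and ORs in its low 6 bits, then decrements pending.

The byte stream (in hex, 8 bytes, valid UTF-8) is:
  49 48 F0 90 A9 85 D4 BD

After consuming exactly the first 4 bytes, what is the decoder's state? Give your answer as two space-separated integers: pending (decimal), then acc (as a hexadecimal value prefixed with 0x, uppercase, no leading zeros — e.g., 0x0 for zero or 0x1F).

Byte[0]=49: 1-byte. pending=0, acc=0x0
Byte[1]=48: 1-byte. pending=0, acc=0x0
Byte[2]=F0: 4-byte lead. pending=3, acc=0x0
Byte[3]=90: continuation. acc=(acc<<6)|0x10=0x10, pending=2

Answer: 2 0x10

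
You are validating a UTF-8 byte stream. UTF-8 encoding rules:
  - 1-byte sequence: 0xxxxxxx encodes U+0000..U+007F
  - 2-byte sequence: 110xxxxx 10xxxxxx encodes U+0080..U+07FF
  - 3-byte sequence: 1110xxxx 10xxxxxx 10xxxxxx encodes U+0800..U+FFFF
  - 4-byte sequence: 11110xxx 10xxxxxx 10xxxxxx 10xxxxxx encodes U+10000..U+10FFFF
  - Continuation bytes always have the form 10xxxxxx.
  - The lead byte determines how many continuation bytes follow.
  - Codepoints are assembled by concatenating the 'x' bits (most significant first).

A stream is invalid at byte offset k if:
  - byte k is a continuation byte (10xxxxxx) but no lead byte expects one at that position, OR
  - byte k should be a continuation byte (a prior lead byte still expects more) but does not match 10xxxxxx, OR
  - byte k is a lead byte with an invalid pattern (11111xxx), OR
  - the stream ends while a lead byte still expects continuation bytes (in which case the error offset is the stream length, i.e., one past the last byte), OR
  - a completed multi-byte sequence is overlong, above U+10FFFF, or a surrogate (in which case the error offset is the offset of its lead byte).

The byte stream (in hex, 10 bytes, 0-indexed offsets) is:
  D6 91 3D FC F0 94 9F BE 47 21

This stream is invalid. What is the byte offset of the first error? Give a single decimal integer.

Answer: 3

Derivation:
Byte[0]=D6: 2-byte lead, need 1 cont bytes. acc=0x16
Byte[1]=91: continuation. acc=(acc<<6)|0x11=0x591
Completed: cp=U+0591 (starts at byte 0)
Byte[2]=3D: 1-byte ASCII. cp=U+003D
Byte[3]=FC: INVALID lead byte (not 0xxx/110x/1110/11110)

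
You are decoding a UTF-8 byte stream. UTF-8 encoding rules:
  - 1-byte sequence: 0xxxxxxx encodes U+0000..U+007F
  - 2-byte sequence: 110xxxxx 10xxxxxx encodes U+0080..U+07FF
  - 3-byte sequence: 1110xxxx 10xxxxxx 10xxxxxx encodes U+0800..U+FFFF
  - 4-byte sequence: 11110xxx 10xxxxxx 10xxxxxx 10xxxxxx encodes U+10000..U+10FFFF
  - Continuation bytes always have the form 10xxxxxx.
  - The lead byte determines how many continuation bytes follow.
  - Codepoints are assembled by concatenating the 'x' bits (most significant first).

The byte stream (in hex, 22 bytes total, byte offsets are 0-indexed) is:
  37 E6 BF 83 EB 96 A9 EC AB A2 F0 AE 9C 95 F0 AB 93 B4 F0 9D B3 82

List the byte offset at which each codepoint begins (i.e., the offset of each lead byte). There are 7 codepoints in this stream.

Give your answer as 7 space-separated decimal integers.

Byte[0]=37: 1-byte ASCII. cp=U+0037
Byte[1]=E6: 3-byte lead, need 2 cont bytes. acc=0x6
Byte[2]=BF: continuation. acc=(acc<<6)|0x3F=0x1BF
Byte[3]=83: continuation. acc=(acc<<6)|0x03=0x6FC3
Completed: cp=U+6FC3 (starts at byte 1)
Byte[4]=EB: 3-byte lead, need 2 cont bytes. acc=0xB
Byte[5]=96: continuation. acc=(acc<<6)|0x16=0x2D6
Byte[6]=A9: continuation. acc=(acc<<6)|0x29=0xB5A9
Completed: cp=U+B5A9 (starts at byte 4)
Byte[7]=EC: 3-byte lead, need 2 cont bytes. acc=0xC
Byte[8]=AB: continuation. acc=(acc<<6)|0x2B=0x32B
Byte[9]=A2: continuation. acc=(acc<<6)|0x22=0xCAE2
Completed: cp=U+CAE2 (starts at byte 7)
Byte[10]=F0: 4-byte lead, need 3 cont bytes. acc=0x0
Byte[11]=AE: continuation. acc=(acc<<6)|0x2E=0x2E
Byte[12]=9C: continuation. acc=(acc<<6)|0x1C=0xB9C
Byte[13]=95: continuation. acc=(acc<<6)|0x15=0x2E715
Completed: cp=U+2E715 (starts at byte 10)
Byte[14]=F0: 4-byte lead, need 3 cont bytes. acc=0x0
Byte[15]=AB: continuation. acc=(acc<<6)|0x2B=0x2B
Byte[16]=93: continuation. acc=(acc<<6)|0x13=0xAD3
Byte[17]=B4: continuation. acc=(acc<<6)|0x34=0x2B4F4
Completed: cp=U+2B4F4 (starts at byte 14)
Byte[18]=F0: 4-byte lead, need 3 cont bytes. acc=0x0
Byte[19]=9D: continuation. acc=(acc<<6)|0x1D=0x1D
Byte[20]=B3: continuation. acc=(acc<<6)|0x33=0x773
Byte[21]=82: continuation. acc=(acc<<6)|0x02=0x1DCC2
Completed: cp=U+1DCC2 (starts at byte 18)

Answer: 0 1 4 7 10 14 18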